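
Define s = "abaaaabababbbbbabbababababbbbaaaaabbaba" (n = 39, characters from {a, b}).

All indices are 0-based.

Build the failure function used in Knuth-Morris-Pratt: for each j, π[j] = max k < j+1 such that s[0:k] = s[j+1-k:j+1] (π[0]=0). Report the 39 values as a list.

π[0] = 0
j=1 s[j]='b': π[1]=0 (border '')
j=2 s[j]='a': π[2]=1 (border 'a')
j=3 s[j]='a': k: 1→0; π[3]=1 (border 'a')
j=4 s[j]='a': k: 1→0; π[4]=1 (border 'a')
j=5 s[j]='a': k: 1→0; π[5]=1 (border 'a')
j=6 s[j]='b': π[6]=2 (border 'ab')
j=7 s[j]='a': π[7]=3 (border 'aba')
j=8 s[j]='b': k: 3→1; π[8]=2 (border 'ab')
j=9 s[j]='a': π[9]=3 (border 'aba')
j=10 s[j]='b': k: 3→1; π[10]=2 (border 'ab')
j=11 s[j]='b': k: 2→0; π[11]=0 (border '')
j=12 s[j]='b': π[12]=0 (border '')
j=13 s[j]='b': π[13]=0 (border '')
j=14 s[j]='b': π[14]=0 (border '')
j=15 s[j]='a': π[15]=1 (border 'a')
j=16 s[j]='b': π[16]=2 (border 'ab')
j=17 s[j]='b': k: 2→0; π[17]=0 (border '')
j=18 s[j]='a': π[18]=1 (border 'a')
j=19 s[j]='b': π[19]=2 (border 'ab')
j=20 s[j]='a': π[20]=3 (border 'aba')
j=21 s[j]='b': k: 3→1; π[21]=2 (border 'ab')
j=22 s[j]='a': π[22]=3 (border 'aba')
j=23 s[j]='b': k: 3→1; π[23]=2 (border 'ab')
j=24 s[j]='a': π[24]=3 (border 'aba')
j=25 s[j]='b': k: 3→1; π[25]=2 (border 'ab')
j=26 s[j]='b': k: 2→0; π[26]=0 (border '')
j=27 s[j]='b': π[27]=0 (border '')
j=28 s[j]='b': π[28]=0 (border '')
j=29 s[j]='a': π[29]=1 (border 'a')
j=30 s[j]='a': k: 1→0; π[30]=1 (border 'a')
j=31 s[j]='a': k: 1→0; π[31]=1 (border 'a')
j=32 s[j]='a': k: 1→0; π[32]=1 (border 'a')
j=33 s[j]='a': k: 1→0; π[33]=1 (border 'a')
j=34 s[j]='b': π[34]=2 (border 'ab')
j=35 s[j]='b': k: 2→0; π[35]=0 (border '')
j=36 s[j]='a': π[36]=1 (border 'a')
j=37 s[j]='b': π[37]=2 (border 'ab')
j=38 s[j]='a': π[38]=3 (border 'aba')

[0, 0, 1, 1, 1, 1, 2, 3, 2, 3, 2, 0, 0, 0, 0, 1, 2, 0, 1, 2, 3, 2, 3, 2, 3, 2, 0, 0, 0, 1, 1, 1, 1, 1, 2, 0, 1, 2, 3]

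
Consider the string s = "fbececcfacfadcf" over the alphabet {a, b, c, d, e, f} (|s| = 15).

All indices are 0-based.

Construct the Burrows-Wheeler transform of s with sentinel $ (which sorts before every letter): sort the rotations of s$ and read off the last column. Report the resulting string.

rank  rotation          last
    0  $fbececcfacfadcf  f
    1  acfadcf$fbececcf  f
    2  adcf$fbececcfacf  f
    3  bececcfacfadcf$f  f
    4  ccfacfadcf$fbece  e
    5  ceccfacfadcf$fbe  e
    6  cf$fbececcfacfad  d
    7  cfacfadcf$fbecec  c
    8  cfadcf$fbececcfa  a
    9  dcf$fbececcfacfa  a
   10  eccfacfadcf$fbec  c
   11  ececcfacfadcf$fb  b
   12  f$fbececcfacfadc  c
   13  facfadcf$fbececc  c
   14  fadcf$fbececcfac  c
   15  fbececcfacfadcf$  $

ffffeedcaacbccc$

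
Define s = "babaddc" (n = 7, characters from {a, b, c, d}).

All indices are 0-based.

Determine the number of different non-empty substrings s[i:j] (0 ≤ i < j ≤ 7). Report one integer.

rank→(start, suffix):
  0 → (1, 'abaddc')
  1 → (3, 'addc')
  2 → (0, 'babaddc')
  3 → (2, 'baddc')
  4 → (6, 'c')
  5 → (5, 'dc')
  6 → (4, 'ddc')

SA = [1, 3, 0, 2, 6, 5, 4]
[i] adj suffixes → lcp
  [1] 1/3 → 1 ('a')
  [2] 3/0 → 0 ('')
  [3] 0/2 → 2 ('ba')
  [4] 2/6 → 0 ('')
  [5] 6/5 → 0 ('')
  [6] 5/4 → 1 ('d')

n(n+1)/2 = 7·8/2 = 28
Σ LCP = 0 + 1 + 0 + 2 + 0 + 0 + 1 = 4
distinct = 28 − 4 = 24

24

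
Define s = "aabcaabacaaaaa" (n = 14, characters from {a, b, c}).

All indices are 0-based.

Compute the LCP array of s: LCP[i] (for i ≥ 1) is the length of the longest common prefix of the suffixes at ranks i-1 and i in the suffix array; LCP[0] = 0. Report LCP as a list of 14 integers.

[0, 1, 2, 3, 4, 2, 3, 1, 2, 1, 0, 1, 0, 3]

rank→(start, suffix):
  0 → (13, 'a')
  1 → (12, 'aa')
  2 → (11, 'aaa')
  3 → (10, 'aaaa')
  4 → (9, 'aaaaa')
  5 → (4, 'aabacaaaaa')
  6 → (0, 'aabcaabacaaaaa')
  7 → (5, 'abacaaaaa')
  8 → (1, 'abcaabacaaaaa')
  9 → (7, 'acaaaaa')
  10 → (6, 'bacaaaaa')
  11 → (2, 'bcaabacaaaaa')
  12 → (8, 'caaaaa')
  13 → (3, 'caabacaaaaa')

SA = [13, 12, 11, 10, 9, 4, 0, 5, 1, 7, 6, 2, 8, 3]
[i] adj suffixes → lcp
  [1] 13/12 → 1 ('a')
  [2] 12/11 → 2 ('aa')
  [3] 11/10 → 3 ('aaa')
  [4] 10/9 → 4 ('aaaa')
  [5] 9/4 → 2 ('aa')
  [6] 4/0 → 3 ('aab')
  [7] 0/5 → 1 ('a')
  [8] 5/1 → 2 ('ab')
  [9] 1/7 → 1 ('a')
  [10] 7/6 → 0 ('')
  [11] 6/2 → 1 ('b')
  [12] 2/8 → 0 ('')
  [13] 8/3 → 3 ('caa')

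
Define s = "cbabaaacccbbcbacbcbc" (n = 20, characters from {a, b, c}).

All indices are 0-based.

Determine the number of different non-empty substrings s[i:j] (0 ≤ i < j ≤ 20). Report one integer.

179

rank→(start, suffix):
  0 → (4, 'aaacccbbcbacbcbc')
  1 → (5, 'aacccbbcbacbcbc')
  2 → (2, 'abaaacccbbcbacbcbc')
  3 → (14, 'acbcbc')
  4 → (6, 'acccbbcbacbcbc')
  5 → (3, 'baaacccbbcbacbcbc')
  6 → (1, 'babaaacccbbcbacbcbc')
  7 → (13, 'bacbcbc')
  8 → (10, 'bbcbacbcbc')
  9 → (18, 'bc')
  10 → (11, 'bcbacbcbc')
  11 → (16, 'bcbc')
  12 → (19, 'c')
  13 → (0, 'cbabaaacccbbcbacbcbc')
  14 → (12, 'cbacbcbc')
  15 → (9, 'cbbcbacbcbc')
  16 → (17, 'cbc')
  17 → (15, 'cbcbc')
  18 → (8, 'ccbbcbacbcbc')
  19 → (7, 'cccbbcbacbcbc')

SA = [4, 5, 2, 14, 6, 3, 1, 13, 10, 18, 11, 16, 19, 0, 12, 9, 17, 15, 8, 7]
i: (SA[i-1],SA[i]) lcp shared
  1: (4,5) 2 'aa'
  2: (5,2) 1 'a'
  3: (2,14) 1 'a'
  4: (14,6) 2 'ac'
  5: (6,3) 0 ''
  6: (3,1) 2 'ba'
  7: (1,13) 2 'ba'
  8: (13,10) 1 'b'
  9: (10,18) 1 'b'
  10: (18,11) 2 'bc'
  11: (11,16) 3 'bcb'
  12: (16,19) 0 ''
  13: (19,0) 1 'c'
  14: (0,12) 3 'cba'
  15: (12,9) 2 'cb'
  16: (9,17) 2 'cb'
  17: (17,15) 3 'cbc'
  18: (15,8) 1 'c'
  19: (8,7) 2 'cc'

n(n+1)/2 = 20·21/2 = 210
Σ LCP = 0 + 2 + 1 + 1 + 2 + 0 + 2 + 2 + 1 + 1 + 2 + 3 + 0 + 1 + 3 + 2 + 2 + 3 + 1 + 2 = 31
distinct = 210 − 31 = 179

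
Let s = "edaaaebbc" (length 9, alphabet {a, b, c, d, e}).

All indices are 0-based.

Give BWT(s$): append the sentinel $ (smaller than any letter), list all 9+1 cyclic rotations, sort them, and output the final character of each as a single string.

rank  rotation    last
    0  $edaaaebbc  c
    1  aaaebbc$ed  d
    2  aaebbc$eda  a
    3  aebbc$edaa  a
    4  bbc$edaaae  e
    5  bc$edaaaeb  b
    6  c$edaaaebb  b
    7  daaaebbc$e  e
    8  ebbc$edaaa  a
    9  edaaaebbc$  $

cdaaebbea$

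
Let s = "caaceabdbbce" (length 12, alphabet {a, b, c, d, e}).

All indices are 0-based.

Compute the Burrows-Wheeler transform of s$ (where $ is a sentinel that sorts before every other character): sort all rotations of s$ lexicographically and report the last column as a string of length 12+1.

rank  rotation       last
    0  $caaceabdbbce  e
    1  aaceabdbbce$c  c
    2  abdbbce$caace  e
    3  aceabdbbce$ca  a
    4  bbce$caaceabd  d
    5  bce$caaceabdb  b
    6  bdbbce$caacea  a
    7  caaceabdbbce$  $
    8  ce$caaceabdbb  b
    9  ceabdbbce$caa  a
   10  dbbce$caaceab  b
   11  e$caaceabdbbc  c
   12  eabdbbce$caac  c

eceadba$babcc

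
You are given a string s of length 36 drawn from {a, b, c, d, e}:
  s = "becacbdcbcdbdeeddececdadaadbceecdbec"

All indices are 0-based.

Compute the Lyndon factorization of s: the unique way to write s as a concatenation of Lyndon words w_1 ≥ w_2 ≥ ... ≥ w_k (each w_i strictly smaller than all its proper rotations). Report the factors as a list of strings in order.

emit factor 1: 'bec' (i=0, period=3)
emit factor 2: 'acbdcbcdbdeeddececdad' (i=3, period=21)
emit factor 3: 'aadbceecdbec' (i=24, period=12)

["bec", "acbdcbcdbdeeddececdad", "aadbceecdbec"]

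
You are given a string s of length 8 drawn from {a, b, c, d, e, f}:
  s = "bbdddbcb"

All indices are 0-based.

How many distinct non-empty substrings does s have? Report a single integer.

30

rank→(start, suffix):
  0 → (7, 'b')
  1 → (0, 'bbdddbcb')
  2 → (5, 'bcb')
  3 → (1, 'bdddbcb')
  4 → (6, 'cb')
  5 → (4, 'dbcb')
  6 → (3, 'ddbcb')
  7 → (2, 'dddbcb')

SA = [7, 0, 5, 1, 6, 4, 3, 2]
i: (SA[i-1],SA[i]) lcp shared
  1: (7,0) 1 'b'
  2: (0,5) 1 'b'
  3: (5,1) 1 'b'
  4: (1,6) 0 ''
  5: (6,4) 0 ''
  6: (4,3) 1 'd'
  7: (3,2) 2 'dd'

n(n+1)/2 = 8·9/2 = 36
Σ LCP = 0 + 1 + 1 + 1 + 0 + 0 + 1 + 2 = 6
distinct = 36 − 6 = 30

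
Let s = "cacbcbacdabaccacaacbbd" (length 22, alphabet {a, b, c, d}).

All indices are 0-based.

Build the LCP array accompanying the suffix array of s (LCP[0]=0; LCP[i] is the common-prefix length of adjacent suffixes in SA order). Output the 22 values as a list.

[0, 1, 1, 2, 3, 2, 2, 0, 3, 1, 1, 1, 0, 2, 3, 1, 2, 2, 1, 1, 0, 1]

sorted suffixes:
  #0 SA[0]=16  'aacbbd'
  #1 SA[1]=9  'abaccacaacbbd'
  #2 SA[2]=14  'acaacbbd'
  #3 SA[3]=17  'acbbd'
  #4 SA[4]=1  'acbcbacdabaccacaacbbd'
  #5 SA[5]=11  'accacaacbbd'
  #6 SA[6]=6  'acdabaccacaacbbd'
  #7 SA[7]=10  'baccacaacbbd'
  #8 SA[8]=5  'bacdabaccacaacbbd'
  #9 SA[9]=19  'bbd'
  #10 SA[10]=3  'bcbacdabaccacaacbbd'
  #11 SA[11]=20  'bd'
  #12 SA[12]=15  'caacbbd'
  #13 SA[13]=13  'cacaacbbd'
  #14 SA[14]=0  'cacbcbacdabaccacaacbbd'
  #15 SA[15]=4  'cbacdabaccacaacbbd'
  #16 SA[16]=18  'cbbd'
  #17 SA[17]=2  'cbcbacdabaccacaacbbd'
  #18 SA[18]=12  'ccacaacbbd'
  #19 SA[19]=7  'cdabaccacaacbbd'
  #20 SA[20]=21  'd'
  #21 SA[21]=8  'dabaccacaacbbd'

SA = [16, 9, 14, 17, 1, 11, 6, 10, 5, 19, 3, 20, 15, 13, 0, 4, 18, 2, 12, 7, 21, 8]
i: (SA[i-1],SA[i]) lcp shared
  1: (16,9) 1 'a'
  2: (9,14) 1 'a'
  3: (14,17) 2 'ac'
  4: (17,1) 3 'acb'
  5: (1,11) 2 'ac'
  6: (11,6) 2 'ac'
  7: (6,10) 0 ''
  8: (10,5) 3 'bac'
  9: (5,19) 1 'b'
  10: (19,3) 1 'b'
  11: (3,20) 1 'b'
  12: (20,15) 0 ''
  13: (15,13) 2 'ca'
  14: (13,0) 3 'cac'
  15: (0,4) 1 'c'
  16: (4,18) 2 'cb'
  17: (18,2) 2 'cb'
  18: (2,12) 1 'c'
  19: (12,7) 1 'c'
  20: (7,21) 0 ''
  21: (21,8) 1 'd'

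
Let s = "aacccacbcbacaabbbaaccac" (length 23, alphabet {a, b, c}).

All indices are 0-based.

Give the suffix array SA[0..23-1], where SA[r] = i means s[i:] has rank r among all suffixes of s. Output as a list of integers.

sorted suffixes:
  #0 SA[0]=12  'aabbbaaccac'
  #1 SA[1]=17  'aaccac'
  #2 SA[2]=0  'aacccacbcbacaabbbaaccac'
  #3 SA[3]=13  'abbbaaccac'
  #4 SA[4]=21  'ac'
  #5 SA[5]=10  'acaabbbaaccac'
  #6 SA[6]=5  'acbcbacaabbbaaccac'
  #7 SA[7]=18  'accac'
  #8 SA[8]=1  'acccacbcbacaabbbaaccac'
  #9 SA[9]=16  'baaccac'
  #10 SA[10]=9  'bacaabbbaaccac'
  #11 SA[11]=15  'bbaaccac'
  #12 SA[12]=14  'bbbaaccac'
  #13 SA[13]=7  'bcbacaabbbaaccac'
  #14 SA[14]=22  'c'
  #15 SA[15]=11  'caabbbaaccac'
  #16 SA[16]=20  'cac'
  #17 SA[17]=4  'cacbcbacaabbbaaccac'
  #18 SA[18]=8  'cbacaabbbaaccac'
  #19 SA[19]=6  'cbcbacaabbbaaccac'
  #20 SA[20]=19  'ccac'
  #21 SA[21]=3  'ccacbcbacaabbbaaccac'
  #22 SA[22]=2  'cccacbcbacaabbbaaccac'

[12, 17, 0, 13, 21, 10, 5, 18, 1, 16, 9, 15, 14, 7, 22, 11, 20, 4, 8, 6, 19, 3, 2]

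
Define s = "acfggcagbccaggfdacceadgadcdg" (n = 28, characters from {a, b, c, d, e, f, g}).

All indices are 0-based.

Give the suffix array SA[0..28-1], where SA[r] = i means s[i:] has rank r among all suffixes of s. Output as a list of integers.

rank | idx | suffix
   0 |  16 | acceadgadcdg
   1 |   0 | acfggcagbccaggfdacceadgadcdg
   2 |  23 | adcdg
   3 |  20 | adgadcdg
   4 |   6 | agbccaggfdacceadgadcdg
   5 |  11 | aggfdacceadgadcdg
   6 |   8 | bccaggfdacceadgadcdg
   7 |   5 | cagbccaggfdacceadgadcdg
   8 |  10 | caggfdacceadgadcdg
   9 |   9 | ccaggfdacceadgadcdg
  10 |  17 | cceadgadcdg
  11 |  25 | cdg
  12 |  18 | ceadgadcdg
  13 |   1 | cfggcagbccaggfdacceadgadcdg
  14 |  15 | dacceadgadcdg
  15 |  24 | dcdg
  16 |  26 | dg
  17 |  21 | dgadcdg
  18 |  19 | eadgadcdg
  19 |  14 | fdacceadgadcdg
  20 |   2 | fggcagbccaggfdacceadgadcdg
  21 |  27 | g
  22 |  22 | gadcdg
  23 |   7 | gbccaggfdacceadgadcdg
  24 |   4 | gcagbccaggfdacceadgadcdg
  25 |  13 | gfdacceadgadcdg
  26 |   3 | ggcagbccaggfdacceadgadcdg
  27 |  12 | ggfdacceadgadcdg

[16, 0, 23, 20, 6, 11, 8, 5, 10, 9, 17, 25, 18, 1, 15, 24, 26, 21, 19, 14, 2, 27, 22, 7, 4, 13, 3, 12]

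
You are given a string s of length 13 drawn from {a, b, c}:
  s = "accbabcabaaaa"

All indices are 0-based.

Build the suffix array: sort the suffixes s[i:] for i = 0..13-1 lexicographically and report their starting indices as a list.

[12, 11, 10, 9, 7, 4, 0, 8, 3, 5, 6, 2, 1]

rank | idx | suffix
   0 |  12 | a
   1 |  11 | aa
   2 |  10 | aaa
   3 |   9 | aaaa
   4 |   7 | abaaaa
   5 |   4 | abcabaaaa
   6 |   0 | accbabcabaaaa
   7 |   8 | baaaa
   8 |   3 | babcabaaaa
   9 |   5 | bcabaaaa
  10 |   6 | cabaaaa
  11 |   2 | cbabcabaaaa
  12 |   1 | ccbabcabaaaa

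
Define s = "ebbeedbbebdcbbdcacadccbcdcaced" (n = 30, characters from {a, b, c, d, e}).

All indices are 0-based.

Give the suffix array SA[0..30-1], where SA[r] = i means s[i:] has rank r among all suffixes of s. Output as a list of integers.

[16, 26, 18, 12, 6, 1, 22, 13, 9, 7, 2, 15, 25, 17, 11, 21, 20, 23, 27, 29, 5, 14, 24, 10, 19, 0, 8, 28, 4, 3]

sorted suffixes:
  #0 SA[0]=16  'acadccbcdcaced'
  #1 SA[1]=26  'aced'
  #2 SA[2]=18  'adccbcdcaced'
  #3 SA[3]=12  'bbdcacadccbcdcaced'
  #4 SA[4]=6  'bbebdcbbdcacadccbcdcaced'
  #5 SA[5]=1  'bbeedbbebdcbbdcacadccbcdcaced'
  #6 SA[6]=22  'bcdcaced'
  #7 SA[7]=13  'bdcacadccbcdcaced'
  #8 SA[8]=9  'bdcbbdcacadccbcdcaced'
  #9 SA[9]=7  'bebdcbbdcacadccbcdcaced'
  #10 SA[10]=2  'beedbbebdcbbdcacadccbcdcaced'
  #11 SA[11]=15  'cacadccbcdcaced'
  #12 SA[12]=25  'caced'
  #13 SA[13]=17  'cadccbcdcaced'
  #14 SA[14]=11  'cbbdcacadccbcdcaced'
  #15 SA[15]=21  'cbcdcaced'
  #16 SA[16]=20  'ccbcdcaced'
  #17 SA[17]=23  'cdcaced'
  #18 SA[18]=27  'ced'
  #19 SA[19]=29  'd'
  #20 SA[20]=5  'dbbebdcbbdcacadccbcdcaced'
  #21 SA[21]=14  'dcacadccbcdcaced'
  #22 SA[22]=24  'dcaced'
  #23 SA[23]=10  'dcbbdcacadccbcdcaced'
  #24 SA[24]=19  'dccbcdcaced'
  #25 SA[25]=0  'ebbeedbbebdcbbdcacadccbcdcaced'
  #26 SA[26]=8  'ebdcbbdcacadccbcdcaced'
  #27 SA[27]=28  'ed'
  #28 SA[28]=4  'edbbebdcbbdcacadccbcdcaced'
  #29 SA[29]=3  'eedbbebdcbbdcacadccbcdcaced'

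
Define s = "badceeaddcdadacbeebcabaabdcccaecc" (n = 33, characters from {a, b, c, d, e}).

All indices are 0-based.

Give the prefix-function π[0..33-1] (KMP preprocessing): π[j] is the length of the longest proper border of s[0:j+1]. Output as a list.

π[0] = 0
j=1 s[j]='a': π[1]=0 (border '')
j=2 s[j]='d': π[2]=0 (border '')
j=3 s[j]='c': π[3]=0 (border '')
j=4 s[j]='e': π[4]=0 (border '')
j=5 s[j]='e': π[5]=0 (border '')
j=6 s[j]='a': π[6]=0 (border '')
j=7 s[j]='d': π[7]=0 (border '')
j=8 s[j]='d': π[8]=0 (border '')
j=9 s[j]='c': π[9]=0 (border '')
j=10 s[j]='d': π[10]=0 (border '')
j=11 s[j]='a': π[11]=0 (border '')
j=12 s[j]='d': π[12]=0 (border '')
j=13 s[j]='a': π[13]=0 (border '')
j=14 s[j]='c': π[14]=0 (border '')
j=15 s[j]='b': π[15]=1 (border 'b')
j=16 s[j]='e': k: 1→0; π[16]=0 (border '')
j=17 s[j]='e': π[17]=0 (border '')
j=18 s[j]='b': π[18]=1 (border 'b')
j=19 s[j]='c': k: 1→0; π[19]=0 (border '')
j=20 s[j]='a': π[20]=0 (border '')
j=21 s[j]='b': π[21]=1 (border 'b')
j=22 s[j]='a': π[22]=2 (border 'ba')
j=23 s[j]='a': k: 2→0; π[23]=0 (border '')
j=24 s[j]='b': π[24]=1 (border 'b')
j=25 s[j]='d': k: 1→0; π[25]=0 (border '')
j=26 s[j]='c': π[26]=0 (border '')
j=27 s[j]='c': π[27]=0 (border '')
j=28 s[j]='c': π[28]=0 (border '')
j=29 s[j]='a': π[29]=0 (border '')
j=30 s[j]='e': π[30]=0 (border '')
j=31 s[j]='c': π[31]=0 (border '')
j=32 s[j]='c': π[32]=0 (border '')

[0, 0, 0, 0, 0, 0, 0, 0, 0, 0, 0, 0, 0, 0, 0, 1, 0, 0, 1, 0, 0, 1, 2, 0, 1, 0, 0, 0, 0, 0, 0, 0, 0]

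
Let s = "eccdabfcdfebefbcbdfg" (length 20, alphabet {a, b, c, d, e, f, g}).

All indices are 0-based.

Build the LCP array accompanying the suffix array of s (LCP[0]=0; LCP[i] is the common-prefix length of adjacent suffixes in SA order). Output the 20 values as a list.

rank→(start, suffix):
  0 → (4, 'abfcdfebefbcbdfg')
  1 → (14, 'bcbdfg')
  2 → (16, 'bdfg')
  3 → (11, 'befbcbdfg')
  4 → (5, 'bfcdfebefbcbdfg')
  5 → (15, 'cbdfg')
  6 → (1, 'ccdabfcdfebefbcbdfg')
  7 → (2, 'cdabfcdfebefbcbdfg')
  8 → (7, 'cdfebefbcbdfg')
  9 → (3, 'dabfcdfebefbcbdfg')
  10 → (8, 'dfebefbcbdfg')
  11 → (17, 'dfg')
  12 → (10, 'ebefbcbdfg')
  13 → (0, 'eccdabfcdfebefbcbdfg')
  14 → (12, 'efbcbdfg')
  15 → (13, 'fbcbdfg')
  16 → (6, 'fcdfebefbcbdfg')
  17 → (9, 'febefbcbdfg')
  18 → (18, 'fg')
  19 → (19, 'g')

SA = [4, 14, 16, 11, 5, 15, 1, 2, 7, 3, 8, 17, 10, 0, 12, 13, 6, 9, 18, 19]
rank  pair      lcp
   1  s[4:],s[14:]  0  ''
   2  s[14:],s[16:]  1  'b'
   3  s[16:],s[11:]  1  'b'
   4  s[11:],s[5:]  1  'b'
   5  s[5:],s[15:]  0  ''
   6  s[15:],s[1:]  1  'c'
   7  s[1:],s[2:]  1  'c'
   8  s[2:],s[7:]  2  'cd'
   9  s[7:],s[3:]  0  ''
  10  s[3:],s[8:]  1  'd'
  11  s[8:],s[17:]  2  'df'
  12  s[17:],s[10:]  0  ''
  13  s[10:],s[0:]  1  'e'
  14  s[0:],s[12:]  1  'e'
  15  s[12:],s[13:]  0  ''
  16  s[13:],s[6:]  1  'f'
  17  s[6:],s[9:]  1  'f'
  18  s[9:],s[18:]  1  'f'
  19  s[18:],s[19:]  0  ''

[0, 0, 1, 1, 1, 0, 1, 1, 2, 0, 1, 2, 0, 1, 1, 0, 1, 1, 1, 0]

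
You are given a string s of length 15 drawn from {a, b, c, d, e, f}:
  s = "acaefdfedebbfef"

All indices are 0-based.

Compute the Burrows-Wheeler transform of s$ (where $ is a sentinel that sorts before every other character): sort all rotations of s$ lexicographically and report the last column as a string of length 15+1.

rank  rotation          last
    0  $acaefdfedebbfef  f
    1  acaefdfedebbfef$  $
    2  aefdfedebbfef$ac  c
    3  bbfef$acaefdfede  e
    4  bfef$acaefdfedeb  b
    5  caefdfedebbfef$a  a
    6  debbfef$acaefdfe  e
    7  dfedebbfef$acaef  f
    8  ebbfef$acaefdfed  d
    9  edebbfef$acaefdf  f
   10  ef$acaefdfedebbf  f
   11  efdfedebbfef$aca  a
   12  f$acaefdfedebbfe  e
   13  fdfedebbfef$acae  e
   14  fedebbfef$acaefd  d
   15  fef$acaefdfedebb  b

f$cebaefdffaeedb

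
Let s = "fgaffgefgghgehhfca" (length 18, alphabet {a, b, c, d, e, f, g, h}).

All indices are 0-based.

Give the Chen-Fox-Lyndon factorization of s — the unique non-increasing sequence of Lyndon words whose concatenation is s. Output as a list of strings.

["fg", "affgefgghgehhfc", "a"]

emit factor 1: 'fg' (i=0, period=2)
emit factor 2: 'affgefgghgehhfc' (i=2, period=15)
emit factor 3: 'a' (i=17, period=1)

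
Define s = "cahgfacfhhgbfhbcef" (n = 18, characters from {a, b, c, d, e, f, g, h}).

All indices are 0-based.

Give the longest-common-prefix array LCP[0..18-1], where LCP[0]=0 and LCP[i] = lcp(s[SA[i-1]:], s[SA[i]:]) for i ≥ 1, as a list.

rank→(start, suffix):
  0 → (5, 'acfhhgbfhbcef')
  1 → (1, 'ahgfacfhhgbfhbcef')
  2 → (14, 'bcef')
  3 → (11, 'bfhbcef')
  4 → (0, 'cahgfacfhhgbfhbcef')
  5 → (15, 'cef')
  6 → (6, 'cfhhgbfhbcef')
  7 → (16, 'ef')
  8 → (17, 'f')
  9 → (4, 'facfhhgbfhbcef')
  10 → (12, 'fhbcef')
  11 → (7, 'fhhgbfhbcef')
  12 → (10, 'gbfhbcef')
  13 → (3, 'gfacfhhgbfhbcef')
  14 → (13, 'hbcef')
  15 → (9, 'hgbfhbcef')
  16 → (2, 'hgfacfhhgbfhbcef')
  17 → (8, 'hhgbfhbcef')

SA = [5, 1, 14, 11, 0, 15, 6, 16, 17, 4, 12, 7, 10, 3, 13, 9, 2, 8]
[i] adj suffixes → lcp
  [1] 5/1 → 1 ('a')
  [2] 1/14 → 0 ('')
  [3] 14/11 → 1 ('b')
  [4] 11/0 → 0 ('')
  [5] 0/15 → 1 ('c')
  [6] 15/6 → 1 ('c')
  [7] 6/16 → 0 ('')
  [8] 16/17 → 0 ('')
  [9] 17/4 → 1 ('f')
  [10] 4/12 → 1 ('f')
  [11] 12/7 → 2 ('fh')
  [12] 7/10 → 0 ('')
  [13] 10/3 → 1 ('g')
  [14] 3/13 → 0 ('')
  [15] 13/9 → 1 ('h')
  [16] 9/2 → 2 ('hg')
  [17] 2/8 → 1 ('h')

[0, 1, 0, 1, 0, 1, 1, 0, 0, 1, 1, 2, 0, 1, 0, 1, 2, 1]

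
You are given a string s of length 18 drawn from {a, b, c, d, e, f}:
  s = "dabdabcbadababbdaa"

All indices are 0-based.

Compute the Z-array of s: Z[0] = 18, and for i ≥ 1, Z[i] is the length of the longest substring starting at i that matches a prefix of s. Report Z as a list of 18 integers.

[18, 0, 0, 3, 0, 0, 0, 0, 0, 3, 0, 0, 0, 0, 0, 2, 0, 0]

Z[0]=18
i=1: outside box; Z[1]=0
i=2: outside box; Z[2]=0
i=3: outside box; Z[3]=3 scan→box=[3,6)
i=4: min(r-i=2, Z[1]=0)=0; Z[4]=0
i=5: min(r-i=1, Z[2]=0)=0; Z[5]=0
i=6: outside box; Z[6]=0
i=7: outside box; Z[7]=0
i=8: outside box; Z[8]=0
i=9: outside box; Z[9]=3 scan→box=[9,12)
i=10: min(r-i=2, Z[1]=0)=0; Z[10]=0
i=11: min(r-i=1, Z[2]=0)=0; Z[11]=0
i=12: outside box; Z[12]=0
i=13: outside box; Z[13]=0
i=14: outside box; Z[14]=0
i=15: outside box; Z[15]=2 scan→box=[15,17)
i=16: min(r-i=1, Z[1]=0)=0; Z[16]=0
i=17: outside box; Z[17]=0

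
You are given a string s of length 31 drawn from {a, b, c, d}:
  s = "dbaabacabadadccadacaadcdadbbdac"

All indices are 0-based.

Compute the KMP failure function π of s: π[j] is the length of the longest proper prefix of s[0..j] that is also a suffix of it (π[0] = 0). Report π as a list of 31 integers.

π[0] = 0
j=1 s[j]='b': π[1]=0 (border '')
j=2 s[j]='a': π[2]=0 (border '')
j=3 s[j]='a': π[3]=0 (border '')
j=4 s[j]='b': π[4]=0 (border '')
j=5 s[j]='a': π[5]=0 (border '')
j=6 s[j]='c': π[6]=0 (border '')
j=7 s[j]='a': π[7]=0 (border '')
j=8 s[j]='b': π[8]=0 (border '')
j=9 s[j]='a': π[9]=0 (border '')
j=10 s[j]='d': π[10]=1 (border 'd')
j=11 s[j]='a': k: 1→0; π[11]=0 (border '')
j=12 s[j]='d': π[12]=1 (border 'd')
j=13 s[j]='c': k: 1→0; π[13]=0 (border '')
j=14 s[j]='c': π[14]=0 (border '')
j=15 s[j]='a': π[15]=0 (border '')
j=16 s[j]='d': π[16]=1 (border 'd')
j=17 s[j]='a': k: 1→0; π[17]=0 (border '')
j=18 s[j]='c': π[18]=0 (border '')
j=19 s[j]='a': π[19]=0 (border '')
j=20 s[j]='a': π[20]=0 (border '')
j=21 s[j]='d': π[21]=1 (border 'd')
j=22 s[j]='c': k: 1→0; π[22]=0 (border '')
j=23 s[j]='d': π[23]=1 (border 'd')
j=24 s[j]='a': k: 1→0; π[24]=0 (border '')
j=25 s[j]='d': π[25]=1 (border 'd')
j=26 s[j]='b': π[26]=2 (border 'db')
j=27 s[j]='b': k: 2→0; π[27]=0 (border '')
j=28 s[j]='d': π[28]=1 (border 'd')
j=29 s[j]='a': k: 1→0; π[29]=0 (border '')
j=30 s[j]='c': π[30]=0 (border '')

[0, 0, 0, 0, 0, 0, 0, 0, 0, 0, 1, 0, 1, 0, 0, 0, 1, 0, 0, 0, 0, 1, 0, 1, 0, 1, 2, 0, 1, 0, 0]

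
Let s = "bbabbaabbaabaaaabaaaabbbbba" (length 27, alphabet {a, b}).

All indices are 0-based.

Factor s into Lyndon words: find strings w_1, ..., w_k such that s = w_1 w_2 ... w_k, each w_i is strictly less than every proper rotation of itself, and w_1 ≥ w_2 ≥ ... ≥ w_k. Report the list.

emit factor 1: 'b' (i=0, period=1)
emit factor 2: 'b' (i=1, period=1)
emit factor 3: 'abb' (i=2, period=3)
emit factor 4: 'aabb' (i=5, period=4)
emit factor 5: 'aab' (i=9, period=3)
emit factor 6: 'aaaabaaaabbbbb' (i=12, period=14)
emit factor 7: 'a' (i=26, period=1)

["b", "b", "abb", "aabb", "aab", "aaaabaaaabbbbb", "a"]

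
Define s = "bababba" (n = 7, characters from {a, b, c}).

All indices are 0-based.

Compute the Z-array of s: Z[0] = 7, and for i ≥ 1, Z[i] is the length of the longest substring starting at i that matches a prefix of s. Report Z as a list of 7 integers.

Z[0]=7
i=1: outside box; Z[1]=0
i=2: outside box; Z[2]=3 grow→box=[2,5)
i=3: min(r-i=2, Z[1]=0)=0; Z[3]=0
i=4: min(r-i=1, Z[2]=3)=1; Z[4]=1
i=5: outside box; Z[5]=2 grow→box=[5,7)
i=6: min(r-i=1, Z[1]=0)=0; Z[6]=0

[7, 0, 3, 0, 1, 2, 0]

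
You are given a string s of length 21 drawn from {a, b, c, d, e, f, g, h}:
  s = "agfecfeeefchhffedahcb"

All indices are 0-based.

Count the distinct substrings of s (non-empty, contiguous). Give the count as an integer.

sorted suffixes:
  #0 SA[0]=0  'agfecfeeefchhffedahcb'
  #1 SA[1]=17  'ahcb'
  #2 SA[2]=20  'b'
  #3 SA[3]=19  'cb'
  #4 SA[4]=4  'cfeeefchhffedahcb'
  #5 SA[5]=10  'chhffedahcb'
  #6 SA[6]=16  'dahcb'
  #7 SA[7]=3  'ecfeeefchhffedahcb'
  #8 SA[8]=15  'edahcb'
  #9 SA[9]=6  'eeefchhffedahcb'
  #10 SA[10]=7  'eefchhffedahcb'
  #11 SA[11]=8  'efchhffedahcb'
  #12 SA[12]=9  'fchhffedahcb'
  #13 SA[13]=2  'fecfeeefchhffedahcb'
  #14 SA[14]=14  'fedahcb'
  #15 SA[15]=5  'feeefchhffedahcb'
  #16 SA[16]=13  'ffedahcb'
  #17 SA[17]=1  'gfecfeeefchhffedahcb'
  #18 SA[18]=18  'hcb'
  #19 SA[19]=12  'hffedahcb'
  #20 SA[20]=11  'hhffedahcb'

SA = [0, 17, 20, 19, 4, 10, 16, 3, 15, 6, 7, 8, 9, 2, 14, 5, 13, 1, 18, 12, 11]
i: (SA[i-1],SA[i]) lcp shared
  1: (0,17) 1 'a'
  2: (17,20) 0 ''
  3: (20,19) 0 ''
  4: (19,4) 1 'c'
  5: (4,10) 1 'c'
  6: (10,16) 0 ''
  7: (16,3) 0 ''
  8: (3,15) 1 'e'
  9: (15,6) 1 'e'
  10: (6,7) 2 'ee'
  11: (7,8) 1 'e'
  12: (8,9) 0 ''
  13: (9,2) 1 'f'
  14: (2,14) 2 'fe'
  15: (14,5) 2 'fe'
  16: (5,13) 1 'f'
  17: (13,1) 0 ''
  18: (1,18) 0 ''
  19: (18,12) 1 'h'
  20: (12,11) 1 'h'

n(n+1)/2 = 21·22/2 = 231
Σ LCP = 0 + 1 + 0 + 0 + 1 + 1 + 0 + 0 + 1 + 1 + 2 + 1 + 0 + 1 + 2 + 2 + 1 + 0 + 0 + 1 + 1 = 16
distinct = 231 − 16 = 215

215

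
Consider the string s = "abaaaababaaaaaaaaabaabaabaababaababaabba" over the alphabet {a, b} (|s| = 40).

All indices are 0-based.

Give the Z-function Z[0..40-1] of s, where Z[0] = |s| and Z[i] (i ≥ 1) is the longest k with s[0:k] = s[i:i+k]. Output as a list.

Z[0]=40
i=1: outside box; Z[1]=0
i=2: outside box; Z[2]=1 grow→box=[2,3)
i=3: outside box; Z[3]=1 grow→box=[3,4)
i=4: outside box; Z[4]=1 grow→box=[4,5)
i=5: outside box; Z[5]=3 grow→box=[5,8)
i=6: min(r-i=2, Z[1]=0)=0; Z[6]=0
i=7: min(r-i=1, Z[2]=1)=1; Z[7]=6 grow→box=[7,13)
i=8: min(r-i=5, Z[1]=0)=0; Z[8]=0
i=9: min(r-i=4, Z[2]=1)=1; Z[9]=1
i=10: min(r-i=3, Z[3]=1)=1; Z[10]=1
i=11: min(r-i=2, Z[4]=1)=1; Z[11]=1
i=12: min(r-i=1, Z[5]=3)=1; Z[12]=1
i=13: outside box; Z[13]=1 grow→box=[13,14)
i=14: outside box; Z[14]=1 grow→box=[14,15)
i=15: outside box; Z[15]=1 grow→box=[15,16)
i=16: outside box; Z[16]=1 grow→box=[16,17)
i=17: outside box; Z[17]=4 grow→box=[17,21)
i=18: min(r-i=3, Z[1]=0)=0; Z[18]=0
i=19: min(r-i=2, Z[2]=1)=1; Z[19]=1
i=20: min(r-i=1, Z[3]=1)=1; Z[20]=4 grow→box=[20,24)
i=21: min(r-i=3, Z[1]=0)=0; Z[21]=0
i=22: min(r-i=2, Z[2]=1)=1; Z[22]=1
i=23: min(r-i=1, Z[3]=1)=1; Z[23]=4 grow→box=[23,27)
i=24: min(r-i=3, Z[1]=0)=0; Z[24]=0
i=25: min(r-i=2, Z[2]=1)=1; Z[25]=1
i=26: min(r-i=1, Z[3]=1)=1; Z[26]=3 grow→box=[26,29)
i=27: min(r-i=2, Z[1]=0)=0; Z[27]=0
i=28: min(r-i=1, Z[2]=1)=1; Z[28]=4 grow→box=[28,32)
i=29: min(r-i=3, Z[1]=0)=0; Z[29]=0
i=30: min(r-i=2, Z[2]=1)=1; Z[30]=1
i=31: min(r-i=1, Z[3]=1)=1; Z[31]=3 grow→box=[31,34)
i=32: min(r-i=2, Z[1]=0)=0; Z[32]=0
i=33: min(r-i=1, Z[2]=1)=1; Z[33]=4 grow→box=[33,37)
i=34: min(r-i=3, Z[1]=0)=0; Z[34]=0
i=35: min(r-i=2, Z[2]=1)=1; Z[35]=1
i=36: min(r-i=1, Z[3]=1)=1; Z[36]=2 grow→box=[36,38)
i=37: min(r-i=1, Z[1]=0)=0; Z[37]=0
i=38: outside box; Z[38]=0
i=39: outside box; Z[39]=1 grow→box=[39,40)

[40, 0, 1, 1, 1, 3, 0, 6, 0, 1, 1, 1, 1, 1, 1, 1, 1, 4, 0, 1, 4, 0, 1, 4, 0, 1, 3, 0, 4, 0, 1, 3, 0, 4, 0, 1, 2, 0, 0, 1]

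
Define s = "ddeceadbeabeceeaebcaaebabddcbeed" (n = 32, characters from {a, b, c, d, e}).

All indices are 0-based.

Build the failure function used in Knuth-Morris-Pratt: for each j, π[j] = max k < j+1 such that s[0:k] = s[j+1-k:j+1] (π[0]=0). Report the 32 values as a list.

π[0] = 0
j=1 s[j]='d': π[1]=1 (border 'd')
j=2 s[j]='e': k: 1→0; π[2]=0 (border '')
j=3 s[j]='c': π[3]=0 (border '')
j=4 s[j]='e': π[4]=0 (border '')
j=5 s[j]='a': π[5]=0 (border '')
j=6 s[j]='d': π[6]=1 (border 'd')
j=7 s[j]='b': k: 1→0; π[7]=0 (border '')
j=8 s[j]='e': π[8]=0 (border '')
j=9 s[j]='a': π[9]=0 (border '')
j=10 s[j]='b': π[10]=0 (border '')
j=11 s[j]='e': π[11]=0 (border '')
j=12 s[j]='c': π[12]=0 (border '')
j=13 s[j]='e': π[13]=0 (border '')
j=14 s[j]='e': π[14]=0 (border '')
j=15 s[j]='a': π[15]=0 (border '')
j=16 s[j]='e': π[16]=0 (border '')
j=17 s[j]='b': π[17]=0 (border '')
j=18 s[j]='c': π[18]=0 (border '')
j=19 s[j]='a': π[19]=0 (border '')
j=20 s[j]='a': π[20]=0 (border '')
j=21 s[j]='e': π[21]=0 (border '')
j=22 s[j]='b': π[22]=0 (border '')
j=23 s[j]='a': π[23]=0 (border '')
j=24 s[j]='b': π[24]=0 (border '')
j=25 s[j]='d': π[25]=1 (border 'd')
j=26 s[j]='d': π[26]=2 (border 'dd')
j=27 s[j]='c': k: 2→1→0; π[27]=0 (border '')
j=28 s[j]='b': π[28]=0 (border '')
j=29 s[j]='e': π[29]=0 (border '')
j=30 s[j]='e': π[30]=0 (border '')
j=31 s[j]='d': π[31]=1 (border 'd')

[0, 1, 0, 0, 0, 0, 1, 0, 0, 0, 0, 0, 0, 0, 0, 0, 0, 0, 0, 0, 0, 0, 0, 0, 0, 1, 2, 0, 0, 0, 0, 1]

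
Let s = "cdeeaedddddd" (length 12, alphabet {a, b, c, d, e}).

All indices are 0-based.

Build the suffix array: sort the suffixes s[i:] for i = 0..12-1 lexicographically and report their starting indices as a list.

[4, 0, 11, 10, 9, 8, 7, 6, 1, 3, 5, 2]

rank→(start, suffix):
  0 → (4, 'aedddddd')
  1 → (0, 'cdeeaedddddd')
  2 → (11, 'd')
  3 → (10, 'dd')
  4 → (9, 'ddd')
  5 → (8, 'dddd')
  6 → (7, 'ddddd')
  7 → (6, 'dddddd')
  8 → (1, 'deeaedddddd')
  9 → (3, 'eaedddddd')
  10 → (5, 'edddddd')
  11 → (2, 'eeaedddddd')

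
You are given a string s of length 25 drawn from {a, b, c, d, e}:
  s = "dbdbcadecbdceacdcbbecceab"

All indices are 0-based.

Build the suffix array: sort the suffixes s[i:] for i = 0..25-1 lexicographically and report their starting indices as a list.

[23, 13, 5, 24, 17, 3, 1, 9, 18, 4, 16, 8, 20, 14, 21, 11, 2, 0, 15, 10, 6, 22, 12, 7, 19]

sorted suffixes:
  #0 SA[0]=23  'ab'
  #1 SA[1]=13  'acdcbbecceab'
  #2 SA[2]=5  'adecbdceacdcbbecceab'
  #3 SA[3]=24  'b'
  #4 SA[4]=17  'bbecceab'
  #5 SA[5]=3  'bcadecbdceacdcbbecceab'
  #6 SA[6]=1  'bdbcadecbdceacdcbbecceab'
  #7 SA[7]=9  'bdceacdcbbecceab'
  #8 SA[8]=18  'becceab'
  #9 SA[9]=4  'cadecbdceacdcbbecceab'
  #10 SA[10]=16  'cbbecceab'
  #11 SA[11]=8  'cbdceacdcbbecceab'
  #12 SA[12]=20  'cceab'
  #13 SA[13]=14  'cdcbbecceab'
  #14 SA[14]=21  'ceab'
  #15 SA[15]=11  'ceacdcbbecceab'
  #16 SA[16]=2  'dbcadecbdceacdcbbecceab'
  #17 SA[17]=0  'dbdbcadecbdceacdcbbecceab'
  #18 SA[18]=15  'dcbbecceab'
  #19 SA[19]=10  'dceacdcbbecceab'
  #20 SA[20]=6  'decbdceacdcbbecceab'
  #21 SA[21]=22  'eab'
  #22 SA[22]=12  'eacdcbbecceab'
  #23 SA[23]=7  'ecbdceacdcbbecceab'
  #24 SA[24]=19  'ecceab'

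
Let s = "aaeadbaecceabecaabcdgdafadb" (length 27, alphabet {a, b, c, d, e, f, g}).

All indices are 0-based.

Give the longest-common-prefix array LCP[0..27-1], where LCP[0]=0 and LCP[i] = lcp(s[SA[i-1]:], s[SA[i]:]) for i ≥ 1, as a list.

rank | idx | suffix
   0 |  15 | aabcdgdafadb
   1 |   0 | aaeadbaecceabecaabcdgdafadb
   2 |  16 | abcdgdafadb
   3 |  11 | abecaabcdgdafadb
   4 |  24 | adb
   5 |   3 | adbaecceabecaabcdgdafadb
   6 |   1 | aeadbaecceabecaabcdgdafadb
   7 |   6 | aecceabecaabcdgdafadb
   8 |  22 | afadb
   9 |  26 | b
  10 |   5 | baecceabecaabcdgdafadb
  11 |  17 | bcdgdafadb
  12 |  12 | becaabcdgdafadb
  13 |  14 | caabcdgdafadb
  14 |   8 | cceabecaabcdgdafadb
  15 |  18 | cdgdafadb
  16 |   9 | ceabecaabcdgdafadb
  17 |  21 | dafadb
  18 |  25 | db
  19 |   4 | dbaecceabecaabcdgdafadb
  20 |  19 | dgdafadb
  21 |  10 | eabecaabcdgdafadb
  22 |   2 | eadbaecceabecaabcdgdafadb
  23 |  13 | ecaabcdgdafadb
  24 |   7 | ecceabecaabcdgdafadb
  25 |  23 | fadb
  26 |  20 | gdafadb

SA = [15, 0, 16, 11, 24, 3, 1, 6, 22, 26, 5, 17, 12, 14, 8, 18, 9, 21, 25, 4, 19, 10, 2, 13, 7, 23, 20]
rank  pair      lcp
   1  s[15:],s[0:]  2  'aa'
   2  s[0:],s[16:]  1  'a'
   3  s[16:],s[11:]  2  'ab'
   4  s[11:],s[24:]  1  'a'
   5  s[24:],s[3:]  3  'adb'
   6  s[3:],s[1:]  1  'a'
   7  s[1:],s[6:]  2  'ae'
   8  s[6:],s[22:]  1  'a'
   9  s[22:],s[26:]  0  ''
  10  s[26:],s[5:]  1  'b'
  11  s[5:],s[17:]  1  'b'
  12  s[17:],s[12:]  1  'b'
  13  s[12:],s[14:]  0  ''
  14  s[14:],s[8:]  1  'c'
  15  s[8:],s[18:]  1  'c'
  16  s[18:],s[9:]  1  'c'
  17  s[9:],s[21:]  0  ''
  18  s[21:],s[25:]  1  'd'
  19  s[25:],s[4:]  2  'db'
  20  s[4:],s[19:]  1  'd'
  21  s[19:],s[10:]  0  ''
  22  s[10:],s[2:]  2  'ea'
  23  s[2:],s[13:]  1  'e'
  24  s[13:],s[7:]  2  'ec'
  25  s[7:],s[23:]  0  ''
  26  s[23:],s[20:]  0  ''

[0, 2, 1, 2, 1, 3, 1, 2, 1, 0, 1, 1, 1, 0, 1, 1, 1, 0, 1, 2, 1, 0, 2, 1, 2, 0, 0]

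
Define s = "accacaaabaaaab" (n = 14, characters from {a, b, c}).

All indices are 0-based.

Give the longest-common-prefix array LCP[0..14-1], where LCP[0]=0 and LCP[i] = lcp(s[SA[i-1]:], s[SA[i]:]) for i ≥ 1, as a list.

[0, 3, 4, 2, 3, 1, 2, 1, 2, 0, 1, 0, 2, 1]

rank→(start, suffix):
  0 → (9, 'aaaab')
  1 → (10, 'aaab')
  2 → (5, 'aaabaaaab')
  3 → (11, 'aab')
  4 → (6, 'aabaaaab')
  5 → (12, 'ab')
  6 → (7, 'abaaaab')
  7 → (3, 'acaaabaaaab')
  8 → (0, 'accacaaabaaaab')
  9 → (13, 'b')
  10 → (8, 'baaaab')
  11 → (4, 'caaabaaaab')
  12 → (2, 'cacaaabaaaab')
  13 → (1, 'ccacaaabaaaab')

SA = [9, 10, 5, 11, 6, 12, 7, 3, 0, 13, 8, 4, 2, 1]
i: (SA[i-1],SA[i]) lcp shared
  1: (9,10) 3 'aaa'
  2: (10,5) 4 'aaab'
  3: (5,11) 2 'aa'
  4: (11,6) 3 'aab'
  5: (6,12) 1 'a'
  6: (12,7) 2 'ab'
  7: (7,3) 1 'a'
  8: (3,0) 2 'ac'
  9: (0,13) 0 ''
  10: (13,8) 1 'b'
  11: (8,4) 0 ''
  12: (4,2) 2 'ca'
  13: (2,1) 1 'c'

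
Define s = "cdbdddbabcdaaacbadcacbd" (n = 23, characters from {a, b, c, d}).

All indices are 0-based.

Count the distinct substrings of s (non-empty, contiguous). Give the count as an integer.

rank→(start, suffix):
  0 → (11, 'aaacbadcacbd')
  1 → (12, 'aacbadcacbd')
  2 → (7, 'abcdaaacbadcacbd')
  3 → (13, 'acbadcacbd')
  4 → (19, 'acbd')
  5 → (16, 'adcacbd')
  6 → (6, 'babcdaaacbadcacbd')
  7 → (15, 'badcacbd')
  8 → (8, 'bcdaaacbadcacbd')
  9 → (21, 'bd')
  10 → (2, 'bdddbabcdaaacbadcacbd')
  11 → (18, 'cacbd')
  12 → (14, 'cbadcacbd')
  13 → (20, 'cbd')
  14 → (9, 'cdaaacbadcacbd')
  15 → (0, 'cdbdddbabcdaaacbadcacbd')
  16 → (22, 'd')
  17 → (10, 'daaacbadcacbd')
  18 → (5, 'dbabcdaaacbadcacbd')
  19 → (1, 'dbdddbabcdaaacbadcacbd')
  20 → (17, 'dcacbd')
  21 → (4, 'ddbabcdaaacbadcacbd')
  22 → (3, 'dddbabcdaaacbadcacbd')

SA = [11, 12, 7, 13, 19, 16, 6, 15, 8, 21, 2, 18, 14, 20, 9, 0, 22, 10, 5, 1, 17, 4, 3]
rank  pair      lcp
   1  s[11:],s[12:]  2  'aa'
   2  s[12:],s[7:]  1  'a'
   3  s[7:],s[13:]  1  'a'
   4  s[13:],s[19:]  3  'acb'
   5  s[19:],s[16:]  1  'a'
   6  s[16:],s[6:]  0  ''
   7  s[6:],s[15:]  2  'ba'
   8  s[15:],s[8:]  1  'b'
   9  s[8:],s[21:]  1  'b'
  10  s[21:],s[2:]  2  'bd'
  11  s[2:],s[18:]  0  ''
  12  s[18:],s[14:]  1  'c'
  13  s[14:],s[20:]  2  'cb'
  14  s[20:],s[9:]  1  'c'
  15  s[9:],s[0:]  2  'cd'
  16  s[0:],s[22:]  0  ''
  17  s[22:],s[10:]  1  'd'
  18  s[10:],s[5:]  1  'd'
  19  s[5:],s[1:]  2  'db'
  20  s[1:],s[17:]  1  'd'
  21  s[17:],s[4:]  1  'd'
  22  s[4:],s[3:]  2  'dd'

n(n+1)/2 = 23·24/2 = 276
Σ LCP = 0 + 2 + 1 + 1 + 3 + 1 + 0 + 2 + 1 + 1 + 2 + 0 + 1 + 2 + 1 + 2 + 0 + 1 + 1 + 2 + 1 + 1 + 2 = 28
distinct = 276 − 28 = 248

248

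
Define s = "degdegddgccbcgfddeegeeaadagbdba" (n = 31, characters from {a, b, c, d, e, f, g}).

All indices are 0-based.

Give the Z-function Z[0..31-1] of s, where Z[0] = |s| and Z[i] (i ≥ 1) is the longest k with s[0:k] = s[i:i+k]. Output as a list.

Z[0]=31
i=1: outside box; Z[1]=0
i=2: outside box; Z[2]=0
i=3: outside box; Z[3]=4 extend→box=[3,7)
i=4: min(r-i=3, Z[1]=0)=0; Z[4]=0
i=5: min(r-i=2, Z[2]=0)=0; Z[5]=0
i=6: min(r-i=1, Z[3]=4)=1; Z[6]=1
i=7: outside box; Z[7]=1 extend→box=[7,8)
i=8: outside box; Z[8]=0
i=9: outside box; Z[9]=0
i=10: outside box; Z[10]=0
i=11: outside box; Z[11]=0
i=12: outside box; Z[12]=0
i=13: outside box; Z[13]=0
i=14: outside box; Z[14]=0
i=15: outside box; Z[15]=1 extend→box=[15,16)
i=16: outside box; Z[16]=2 extend→box=[16,18)
i=17: min(r-i=1, Z[1]=0)=0; Z[17]=0
i=18: outside box; Z[18]=0
i=19: outside box; Z[19]=0
i=20: outside box; Z[20]=0
i=21: outside box; Z[21]=0
i=22: outside box; Z[22]=0
i=23: outside box; Z[23]=0
i=24: outside box; Z[24]=1 extend→box=[24,25)
i=25: outside box; Z[25]=0
i=26: outside box; Z[26]=0
i=27: outside box; Z[27]=0
i=28: outside box; Z[28]=1 extend→box=[28,29)
i=29: outside box; Z[29]=0
i=30: outside box; Z[30]=0

[31, 0, 0, 4, 0, 0, 1, 1, 0, 0, 0, 0, 0, 0, 0, 1, 2, 0, 0, 0, 0, 0, 0, 0, 1, 0, 0, 0, 1, 0, 0]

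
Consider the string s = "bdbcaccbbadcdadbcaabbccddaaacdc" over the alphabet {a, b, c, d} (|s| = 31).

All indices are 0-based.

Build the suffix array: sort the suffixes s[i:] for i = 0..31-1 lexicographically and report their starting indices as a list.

[25, 17, 26, 18, 4, 27, 13, 9, 8, 7, 19, 15, 2, 20, 0, 30, 16, 3, 6, 5, 21, 11, 28, 22, 24, 12, 14, 1, 29, 10, 23]

rank→(start, suffix):
  0 → (25, 'aaacdc')
  1 → (17, 'aabbccddaaacdc')
  2 → (26, 'aacdc')
  3 → (18, 'abbccddaaacdc')
  4 → (4, 'accbbadcdadbcaabbccddaaacdc')
  5 → (27, 'acdc')
  6 → (13, 'adbcaabbccddaaacdc')
  7 → (9, 'adcdadbcaabbccddaaacdc')
  8 → (8, 'badcdadbcaabbccddaaacdc')
  9 → (7, 'bbadcdadbcaabbccddaaacdc')
  10 → (19, 'bbccddaaacdc')
  11 → (15, 'bcaabbccddaaacdc')
  12 → (2, 'bcaccbbadcdadbcaabbccddaaacdc')
  13 → (20, 'bccddaaacdc')
  14 → (0, 'bdbcaccbbadcdadbcaabbccddaaacdc')
  15 → (30, 'c')
  16 → (16, 'caabbccddaaacdc')
  17 → (3, 'caccbbadcdadbcaabbccddaaacdc')
  18 → (6, 'cbbadcdadbcaabbccddaaacdc')
  19 → (5, 'ccbbadcdadbcaabbccddaaacdc')
  20 → (21, 'ccddaaacdc')
  21 → (11, 'cdadbcaabbccddaaacdc')
  22 → (28, 'cdc')
  23 → (22, 'cddaaacdc')
  24 → (24, 'daaacdc')
  25 → (12, 'dadbcaabbccddaaacdc')
  26 → (14, 'dbcaabbccddaaacdc')
  27 → (1, 'dbcaccbbadcdadbcaabbccddaaacdc')
  28 → (29, 'dc')
  29 → (10, 'dcdadbcaabbccddaaacdc')
  30 → (23, 'ddaaacdc')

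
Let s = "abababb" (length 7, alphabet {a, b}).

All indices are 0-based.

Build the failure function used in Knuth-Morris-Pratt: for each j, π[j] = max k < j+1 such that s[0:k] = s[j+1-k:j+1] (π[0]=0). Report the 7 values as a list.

π[0] = 0
j=1 s[j]='b': π[1]=0 (border '')
j=2 s[j]='a': π[2]=1 (border 'a')
j=3 s[j]='b': π[3]=2 (border 'ab')
j=4 s[j]='a': π[4]=3 (border 'aba')
j=5 s[j]='b': π[5]=4 (border 'abab')
j=6 s[j]='b': k: 4→2→0; π[6]=0 (border '')

[0, 0, 1, 2, 3, 4, 0]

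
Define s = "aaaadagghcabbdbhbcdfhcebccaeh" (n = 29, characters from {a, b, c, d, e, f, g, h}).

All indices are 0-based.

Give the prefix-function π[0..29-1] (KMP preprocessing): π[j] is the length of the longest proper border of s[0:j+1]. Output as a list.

π[0] = 0
j=1 s[j]='a': π[1]=1 (border 'a')
j=2 s[j]='a': π[2]=2 (border 'aa')
j=3 s[j]='a': π[3]=3 (border 'aaa')
j=4 s[j]='d': k: 3→2→1→0; π[4]=0 (border '')
j=5 s[j]='a': π[5]=1 (border 'a')
j=6 s[j]='g': k: 1→0; π[6]=0 (border '')
j=7 s[j]='g': π[7]=0 (border '')
j=8 s[j]='h': π[8]=0 (border '')
j=9 s[j]='c': π[9]=0 (border '')
j=10 s[j]='a': π[10]=1 (border 'a')
j=11 s[j]='b': k: 1→0; π[11]=0 (border '')
j=12 s[j]='b': π[12]=0 (border '')
j=13 s[j]='d': π[13]=0 (border '')
j=14 s[j]='b': π[14]=0 (border '')
j=15 s[j]='h': π[15]=0 (border '')
j=16 s[j]='b': π[16]=0 (border '')
j=17 s[j]='c': π[17]=0 (border '')
j=18 s[j]='d': π[18]=0 (border '')
j=19 s[j]='f': π[19]=0 (border '')
j=20 s[j]='h': π[20]=0 (border '')
j=21 s[j]='c': π[21]=0 (border '')
j=22 s[j]='e': π[22]=0 (border '')
j=23 s[j]='b': π[23]=0 (border '')
j=24 s[j]='c': π[24]=0 (border '')
j=25 s[j]='c': π[25]=0 (border '')
j=26 s[j]='a': π[26]=1 (border 'a')
j=27 s[j]='e': k: 1→0; π[27]=0 (border '')
j=28 s[j]='h': π[28]=0 (border '')

[0, 1, 2, 3, 0, 1, 0, 0, 0, 0, 1, 0, 0, 0, 0, 0, 0, 0, 0, 0, 0, 0, 0, 0, 0, 0, 1, 0, 0]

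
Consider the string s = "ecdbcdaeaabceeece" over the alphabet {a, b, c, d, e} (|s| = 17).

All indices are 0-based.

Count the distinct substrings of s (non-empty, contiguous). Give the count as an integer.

rank | idx | suffix
   0 |   8 | aabceeece
   1 |   9 | abceeece
   2 |   6 | aeaabceeece
   3 |   3 | bcdaeaabceeece
   4 |  10 | bceeece
   5 |   4 | cdaeaabceeece
   6 |   1 | cdbcdaeaabceeece
   7 |  15 | ce
   8 |  11 | ceeece
   9 |   5 | daeaabceeece
  10 |   2 | dbcdaeaabceeece
  11 |  16 | e
  12 |   7 | eaabceeece
  13 |   0 | ecdbcdaeaabceeece
  14 |  14 | ece
  15 |  13 | eece
  16 |  12 | eeece

SA = [8, 9, 6, 3, 10, 4, 1, 15, 11, 5, 2, 16, 7, 0, 14, 13, 12]
rank  pair      lcp
   1  s[8:],s[9:]  1  'a'
   2  s[9:],s[6:]  1  'a'
   3  s[6:],s[3:]  0  ''
   4  s[3:],s[10:]  2  'bc'
   5  s[10:],s[4:]  0  ''
   6  s[4:],s[1:]  2  'cd'
   7  s[1:],s[15:]  1  'c'
   8  s[15:],s[11:]  2  'ce'
   9  s[11:],s[5:]  0  ''
  10  s[5:],s[2:]  1  'd'
  11  s[2:],s[16:]  0  ''
  12  s[16:],s[7:]  1  'e'
  13  s[7:],s[0:]  1  'e'
  14  s[0:],s[14:]  2  'ec'
  15  s[14:],s[13:]  1  'e'
  16  s[13:],s[12:]  2  'ee'

n(n+1)/2 = 17·18/2 = 153
Σ LCP = 0 + 1 + 1 + 0 + 2 + 0 + 2 + 1 + 2 + 0 + 1 + 0 + 1 + 1 + 2 + 1 + 2 = 17
distinct = 153 − 17 = 136

136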